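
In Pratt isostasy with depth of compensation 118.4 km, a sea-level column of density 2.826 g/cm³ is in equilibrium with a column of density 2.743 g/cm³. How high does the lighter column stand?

ρ_ref D = ρ (D + h) → h = D (ρ_ref − ρ)/ρ.
h = 118.4 km × (2.826 − 2.743)/2.743 = 3.58 km.

3.58 km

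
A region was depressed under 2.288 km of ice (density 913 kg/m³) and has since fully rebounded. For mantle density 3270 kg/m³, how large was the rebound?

Removing the load lets mantle flow back in; uplift u satisfies ρ_ice t = ρ_m u.
u = t ρ_ice/ρ_m = 2.288 km × 913/3270 = 0.639 km.

0.639 km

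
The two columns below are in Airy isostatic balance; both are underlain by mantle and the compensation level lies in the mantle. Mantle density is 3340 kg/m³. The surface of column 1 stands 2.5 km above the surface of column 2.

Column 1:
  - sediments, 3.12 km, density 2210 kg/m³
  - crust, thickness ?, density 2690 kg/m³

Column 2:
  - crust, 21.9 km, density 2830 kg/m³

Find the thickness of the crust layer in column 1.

Take the compensation level at the base of the deeper column (depth z_c below the surface of column 1) and equate Σ ρ_i t_i down to z_c; mantle fills any gap and the z_c terms cancel.
Column 1: 3.12×2210 + x×2690 + (z_c − 3.12 − x)×3340
Column 2: 2.5×0 + 21.9×2830 + (z_c − 2.5 − 21.9)×3340
The z_c×3340 term appears on both sides and cancels. Collect the known terms of each column as K = Σ(ρt)_known − 3340 × (depth of known layers): K_1 = 6895.2 − 3340×3.12 = −3525.6; K_2 = 61977 − 3340×(2.5 + 21.9) = −19519.
Balance: K_1 − x×(3340 − 2690) = K_2, so x = (K_1 − K_2)/(3340 − 2690) = 15993.4/650 = 24.6 km.

24.6 km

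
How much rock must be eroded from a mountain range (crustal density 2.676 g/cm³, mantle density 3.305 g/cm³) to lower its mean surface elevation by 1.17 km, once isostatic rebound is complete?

Net drop Δ = e − u = e − e ρ_c/ρ_m = e (ρ_m − ρ_c)/ρ_m.
e = Δ ρ_m/(ρ_m − ρ_c) = 1.17 km × 3.305/0.629 = 6.15 km.

6.15 km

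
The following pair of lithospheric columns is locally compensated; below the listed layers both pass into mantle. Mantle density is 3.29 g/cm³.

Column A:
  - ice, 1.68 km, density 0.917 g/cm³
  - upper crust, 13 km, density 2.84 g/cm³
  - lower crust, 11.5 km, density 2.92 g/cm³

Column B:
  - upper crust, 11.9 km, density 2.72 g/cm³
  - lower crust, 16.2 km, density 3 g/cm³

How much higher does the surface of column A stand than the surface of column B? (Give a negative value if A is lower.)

0.794 km

For any compensation level in the mantle, the mantle terms cancel and isostasy reduces to e = (Σt_A − Σt_B) − (Σ(ρt)_A − Σ(ρt)_B) / ρ_m.
Σt_A = 26.18 km; Σt_B = 28.1 km; Σ(ρt)_A = 72.04056; Σ(ρt)_B = 80.968 (in km·g/cm³).
e = (26.18 − 28.1) − (72.04056 − 80.968) / 3.29 = 0.794 km.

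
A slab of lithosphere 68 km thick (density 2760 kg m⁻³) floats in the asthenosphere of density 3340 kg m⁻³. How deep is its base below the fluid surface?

56.2 km

Draft d = t ρ_obj/ρ_fluid = 68 km × 2760/3340 = 56.2 km.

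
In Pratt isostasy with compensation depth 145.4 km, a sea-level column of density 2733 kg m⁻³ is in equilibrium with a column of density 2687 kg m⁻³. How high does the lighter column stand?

ρ_ref D = ρ (D + h) → h = D (ρ_ref − ρ)/ρ.
h = 145.4 km × (2733 − 2687)/2687 = 2.49 km.

2.49 km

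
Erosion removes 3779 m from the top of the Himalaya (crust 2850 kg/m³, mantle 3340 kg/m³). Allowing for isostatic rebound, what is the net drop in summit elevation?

554 m

Rebound u = e ρ_c/ρ_m = 3779 m × 2850/3340 = 3225 m.
Net surface drop = e − u = 3779 m − 3225 m = e (ρ_m − ρ_c)/ρ_m = 554 m.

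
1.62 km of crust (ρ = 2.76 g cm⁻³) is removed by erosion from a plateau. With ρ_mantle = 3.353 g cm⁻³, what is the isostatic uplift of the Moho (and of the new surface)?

1.33 km

Unloading: uplift u = e ρ_c/ρ_m = 1.62 km × 2.76/3.353 = 1.33 km.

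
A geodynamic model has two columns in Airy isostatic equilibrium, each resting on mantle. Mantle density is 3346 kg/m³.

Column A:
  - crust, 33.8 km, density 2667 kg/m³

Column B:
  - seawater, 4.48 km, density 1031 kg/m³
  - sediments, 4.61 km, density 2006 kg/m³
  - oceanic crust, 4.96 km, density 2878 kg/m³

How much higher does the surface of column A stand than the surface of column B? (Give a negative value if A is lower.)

For any compensation level in the mantle, the mantle terms cancel and isostasy reduces to e = (Σt_A − Σt_B) − (Σ(ρt)_A − Σ(ρt)_B) / ρ_m.
Σt_A = 33.8 km; Σt_B = 14.05 km; Σ(ρt)_A = 90144.6; Σ(ρt)_B = 28141.42 (in km·kg/m³).
e = (33.8 − 14.05) − (90144.6 − 28141.42) / 3346 = 1.22 km.

1.22 km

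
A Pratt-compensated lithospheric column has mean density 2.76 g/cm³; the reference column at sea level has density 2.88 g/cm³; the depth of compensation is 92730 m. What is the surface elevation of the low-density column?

ρ_ref D = ρ (D + h) → h = D (ρ_ref − ρ)/ρ.
h = 92730 m × (2.88 − 2.76)/2.76 = 4030 m.

4030 m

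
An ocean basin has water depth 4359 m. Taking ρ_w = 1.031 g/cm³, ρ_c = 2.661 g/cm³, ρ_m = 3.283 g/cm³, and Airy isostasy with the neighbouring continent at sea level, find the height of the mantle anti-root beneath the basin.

11400 m

By Archimedes' principle applied to the lithosphere: replacing crust with seawater at the top is compensated by replacing crust with mantle at the base: d (ρ_c − ρ_w) = a (ρ_m − ρ_c).
a = d (ρ_c − ρ_w)/(ρ_m − ρ_c) = 4359 m × 1.63/0.622 = 11400 m.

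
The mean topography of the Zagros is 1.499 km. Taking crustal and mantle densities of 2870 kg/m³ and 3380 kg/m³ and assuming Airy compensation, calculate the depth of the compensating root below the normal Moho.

8.44 km

Isostatic balance requires: the weight of the topography is balanced by the buoyancy of the root, ρ_c h = (ρ_m − ρ_c) r.
r = h · ρ_c / (ρ_m − ρ_c) = 1.499 km × 2870 / (3380 − 2870) = 8.44 km.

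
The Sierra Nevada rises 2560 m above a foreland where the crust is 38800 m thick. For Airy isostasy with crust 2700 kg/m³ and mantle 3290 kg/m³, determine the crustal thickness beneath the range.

Root depth r = h ρ_c / (ρ_m − ρ_c) = 2560 m × 2700 / 590 = 11720 m.
Total thickness = T + h + r = 38800 m + 2560 m + 11720 m = 53100 m.

53100 m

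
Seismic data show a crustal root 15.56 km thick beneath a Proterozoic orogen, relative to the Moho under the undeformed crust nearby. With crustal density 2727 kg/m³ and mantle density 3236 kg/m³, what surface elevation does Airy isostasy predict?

2.9 km

Balancing pressure at the compensation depth: ρ_c h = (ρ_m − ρ_c) r.
h = r (ρ_m − ρ_c) / ρ_c = 15.56 km × (3236 − 2727) / 2727 = 2.9 km.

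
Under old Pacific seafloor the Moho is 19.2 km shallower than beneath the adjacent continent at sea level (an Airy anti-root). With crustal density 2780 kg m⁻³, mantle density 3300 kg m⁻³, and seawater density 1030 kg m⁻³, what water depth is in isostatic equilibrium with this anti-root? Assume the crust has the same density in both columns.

Replacing a thickness d of crust by seawater at the top must be balanced by replacing crust with mantle at the base: d (ρ_c − ρ_w) = a (ρ_m − ρ_c).
d = a (ρ_m − ρ_c)/(ρ_c − ρ_w) = 19.2 km × 520/1750 = 5.71 km.

5.71 km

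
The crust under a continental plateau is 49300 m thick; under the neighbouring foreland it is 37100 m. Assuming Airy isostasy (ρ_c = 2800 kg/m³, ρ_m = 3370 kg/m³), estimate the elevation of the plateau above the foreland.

2060 m

Excess crust Δ = 49300 m − 37100 m = 12200 m, split between elevation h and root r with h + r = Δ.
Airy balance ρ_c h = (ρ_m − ρ_c) r gives r = h ρ_c/(ρ_m − ρ_c), so h (1 + ρ_c/(ρ_m − ρ_c)) = Δ, i.e. h = Δ (ρ_m − ρ_c)/ρ_m.
h = 12200 m × 570/3370 = 2060 m.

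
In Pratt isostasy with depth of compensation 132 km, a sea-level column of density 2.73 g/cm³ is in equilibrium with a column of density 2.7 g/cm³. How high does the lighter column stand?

1.47 km

ρ_ref D = ρ (D + h) → h = D (ρ_ref − ρ)/ρ.
h = 132 km × (2.73 − 2.7)/2.7 = 1.47 km.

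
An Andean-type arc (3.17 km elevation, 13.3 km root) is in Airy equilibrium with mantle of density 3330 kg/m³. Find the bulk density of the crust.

ρ_c h = (ρ_m − ρ_c) r → ρ_c (h + r) = ρ_m r → ρ_c = ρ_m r / (h + r).
ρ_c = 3330 × 13.3 km / (3.17 km + 13.3 km) = 2690 kg/m³.

2690 kg/m³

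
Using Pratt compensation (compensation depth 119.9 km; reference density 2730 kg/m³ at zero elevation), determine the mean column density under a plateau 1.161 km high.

Pratt balance: ρ_ref D = ρ (D + h).
ρ = ρ_ref D/(D + h) = 2730 × 119.9 km/(119.9 km + 1.161 km) = 2700 kg/m³.

2700 kg/m³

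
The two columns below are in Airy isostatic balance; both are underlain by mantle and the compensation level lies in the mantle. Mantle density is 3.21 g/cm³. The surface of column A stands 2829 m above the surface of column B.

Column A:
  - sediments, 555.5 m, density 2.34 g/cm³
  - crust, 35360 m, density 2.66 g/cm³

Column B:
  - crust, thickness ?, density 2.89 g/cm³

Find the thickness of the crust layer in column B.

Take the compensation level at the base of the deeper column (depth z_c below the surface of column A) and equate Σ ρ_i t_i down to z_c; mantle fills any gap and the z_c terms cancel.
Column A: 555.5×2.34 + 35360×2.66 + (z_c − 35915.5)×3.21
Column B: 2829×0 + x×2.89 + (z_c − 2829 − 0 − x)×3.21
The z_c×3.21 term appears on both sides and cancels. Collect the known terms of each column as K = Σ(ρt)_known − 3.21 × (depth of known layers): K_A = 95357.47 − 3.21×35915.5 = −19931.285; K_B = 0 − 3.21×(2829 + 0) = −9081.09.
Balance: K_A = K_B − x×(3.21 − 2.89), so x = (K_B − K_A)/(3.21 − 2.89) = 10850.2/0.32 = 33900 m.

33900 m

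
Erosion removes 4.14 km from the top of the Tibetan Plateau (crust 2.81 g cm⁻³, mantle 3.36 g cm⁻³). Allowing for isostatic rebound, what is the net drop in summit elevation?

0.678 km

Rebound u = e ρ_c/ρ_m = 4.14 km × 2.81/3.36 = 3.462 km.
Net surface drop = e − u = 4.14 km − 3.462 km = e (ρ_m − ρ_c)/ρ_m = 0.678 km.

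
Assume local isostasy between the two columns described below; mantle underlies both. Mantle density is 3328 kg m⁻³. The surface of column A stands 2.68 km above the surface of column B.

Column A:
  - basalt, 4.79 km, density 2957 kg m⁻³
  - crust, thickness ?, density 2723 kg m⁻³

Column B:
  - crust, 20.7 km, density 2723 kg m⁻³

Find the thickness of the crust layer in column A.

32.5 km

Take the compensation level at the base of the deeper column (depth z_c below the surface of column A) and equate Σ ρ_i t_i down to z_c; mantle fills any gap and the z_c terms cancel.
Column A: 4.79×2957 + x×2723 + (z_c − 4.79 − x)×3328
Column B: 2.68×0 + 20.7×2723 + (z_c − 2.68 − 20.7)×3328
The z_c×3328 term appears on both sides and cancels. Collect the known terms of each column as K = Σ(ρt)_known − 3328 × (depth of known layers): K_A = 14164.03 − 3328×4.79 = −1777.09; K_B = 56366.1 − 3328×(2.68 + 20.7) = −21442.54.
Balance: K_A − x×(3328 − 2723) = K_B, so x = (K_A − K_B)/(3328 − 2723) = 19665.5/605 = 32.5 km.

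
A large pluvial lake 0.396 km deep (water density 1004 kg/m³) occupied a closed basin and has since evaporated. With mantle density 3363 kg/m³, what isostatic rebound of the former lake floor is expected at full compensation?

u = d ρ_w/ρ_m = 0.396 km × 1004/3363 = 0.118 km.

0.118 km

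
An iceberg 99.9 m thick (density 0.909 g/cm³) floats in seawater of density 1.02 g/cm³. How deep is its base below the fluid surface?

Draft d = t ρ_obj/ρ_fluid = 99.9 m × 0.909/1.02 = 89 m.

89 m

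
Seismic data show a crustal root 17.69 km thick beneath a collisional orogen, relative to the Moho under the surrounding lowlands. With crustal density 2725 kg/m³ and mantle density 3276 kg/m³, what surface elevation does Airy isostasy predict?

By Archimedes' principle applied to the lithosphere: ρ_c h = (ρ_m − ρ_c) r.
h = r (ρ_m − ρ_c) / ρ_c = 17.69 km × (3276 − 2725) / 2725 = 3.58 km.

3.58 km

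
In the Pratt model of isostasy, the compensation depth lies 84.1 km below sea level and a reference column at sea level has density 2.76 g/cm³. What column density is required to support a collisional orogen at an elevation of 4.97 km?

2.61 g/cm³

Pratt balance: ρ_ref D = ρ (D + h).
ρ = ρ_ref D/(D + h) = 2.76 × 84.1 km/(84.1 km + 4.97 km) = 2.61 g/cm³.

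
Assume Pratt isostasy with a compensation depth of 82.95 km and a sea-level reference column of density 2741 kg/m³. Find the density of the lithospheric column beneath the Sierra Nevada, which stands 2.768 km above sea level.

2650 kg/m³

Pratt balance: ρ_ref D = ρ (D + h).
ρ = ρ_ref D/(D + h) = 2741 × 82.95 km/(82.95 km + 2.768 km) = 2650 kg/m³.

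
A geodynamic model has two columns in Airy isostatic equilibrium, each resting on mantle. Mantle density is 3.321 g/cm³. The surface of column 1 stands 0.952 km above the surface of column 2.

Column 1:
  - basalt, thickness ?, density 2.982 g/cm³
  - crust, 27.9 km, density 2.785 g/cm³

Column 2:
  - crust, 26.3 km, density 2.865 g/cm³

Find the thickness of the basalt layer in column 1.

Take the compensation level at the base of the deeper column (depth z_c below the surface of column 1) and equate Σ ρ_i t_i down to z_c; mantle fills any gap and the z_c terms cancel.
Column 1: x×2.982 + 27.9×2.785 + (z_c − 27.9 − x)×3.321
Column 2: 0.952×0 + 26.3×2.865 + (z_c − 0.952 − 26.3)×3.321
The z_c×3.321 term appears on both sides and cancels. Collect the known terms of each column as K = Σ(ρt)_known − 3.321 × (depth of known layers): K_1 = 77.7015 − 3.321×27.9 = −14.9544; K_2 = 75.3495 − 3.321×(0.952 + 26.3) = −15.154392.
Balance: K_1 − x×(3.321 − 2.982) = K_2, so x = (K_1 − K_2)/(3.321 − 2.982) = 0.199992/0.339 = 0.59 km.

0.59 km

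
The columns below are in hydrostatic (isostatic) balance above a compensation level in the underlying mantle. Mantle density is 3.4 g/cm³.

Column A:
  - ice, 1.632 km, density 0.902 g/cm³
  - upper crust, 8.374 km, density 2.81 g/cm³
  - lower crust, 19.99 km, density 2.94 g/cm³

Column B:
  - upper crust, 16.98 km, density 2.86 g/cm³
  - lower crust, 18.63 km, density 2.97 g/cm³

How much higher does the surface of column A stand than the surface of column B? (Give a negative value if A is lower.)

0.304 km

For any compensation level in the mantle, the mantle terms cancel and isostasy reduces to e = (Σt_A − Σt_B) − (Σ(ρt)_A − Σ(ρt)_B) / ρ_m.
Σt_A = 29.996 km; Σt_B = 35.61 km; Σ(ρt)_A = 83.773604; Σ(ρt)_B = 103.8939 (in km·g/cm³).
e = (29.996 − 35.61) − (83.773604 − 103.8939) / 3.4 = 0.304 km.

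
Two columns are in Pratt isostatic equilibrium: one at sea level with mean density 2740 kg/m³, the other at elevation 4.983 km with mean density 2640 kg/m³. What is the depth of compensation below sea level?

ρ_ref D = ρ (D + h) → D (ρ_ref − ρ) = ρ h.
D = ρ h/(ρ_ref − ρ) = 2640 × 4.983 km/(2740 − 2640) = 132 km.

132 km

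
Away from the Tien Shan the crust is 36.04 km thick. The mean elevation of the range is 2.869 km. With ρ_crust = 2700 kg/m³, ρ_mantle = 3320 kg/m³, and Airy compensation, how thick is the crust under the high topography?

Root depth r = h ρ_c / (ρ_m − ρ_c) = 2.869 km × 2700 / 620 = 12.49 km.
Total thickness = T + h + r = 36.04 km + 2.869 km + 12.49 km = 51.4 km.

51.4 km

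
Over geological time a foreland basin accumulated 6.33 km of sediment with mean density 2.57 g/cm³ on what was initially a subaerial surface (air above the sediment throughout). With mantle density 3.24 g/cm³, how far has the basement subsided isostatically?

5.02 km

Subaerial load: s = t ρ_sed / ρ_m = 6.33 km × 2.57/3.24 = 5.02 km.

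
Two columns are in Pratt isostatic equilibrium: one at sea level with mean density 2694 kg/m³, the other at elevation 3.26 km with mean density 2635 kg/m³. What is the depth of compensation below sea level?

146 km

ρ_ref D = ρ (D + h) → D (ρ_ref − ρ) = ρ h.
D = ρ h/(ρ_ref − ρ) = 2635 × 3.26 km/(2694 − 2635) = 146 km.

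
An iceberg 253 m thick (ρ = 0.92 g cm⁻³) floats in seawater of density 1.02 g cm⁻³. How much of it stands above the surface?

24.8 m

Floating equilibrium: submerged depth d = t ρ_obj/ρ_fluid = 253 m × 0.92/1.02 = 228.2 m.
Freeboard = t − d = 253 m − 228.2 m = 24.8 m.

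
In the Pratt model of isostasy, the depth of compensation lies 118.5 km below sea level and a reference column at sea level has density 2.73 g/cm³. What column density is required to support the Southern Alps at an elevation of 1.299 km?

2.7 g/cm³

Pratt balance: ρ_ref D = ρ (D + h).
ρ = ρ_ref D/(D + h) = 2.73 × 118.5 km/(118.5 km + 1.299 km) = 2.7 g/cm³.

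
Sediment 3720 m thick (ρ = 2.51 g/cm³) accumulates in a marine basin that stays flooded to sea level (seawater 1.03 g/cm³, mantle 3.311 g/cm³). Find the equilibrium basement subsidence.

2410 m

Submarine loading: the sediment displaces seawater, and the subsidence is in turn flooded, so s (ρ_m − ρ_w) = t (ρ_sed − ρ_w).
s = 3720 m × (2.51 − 1.03) / (3.311 − 1.03) = 2410 m.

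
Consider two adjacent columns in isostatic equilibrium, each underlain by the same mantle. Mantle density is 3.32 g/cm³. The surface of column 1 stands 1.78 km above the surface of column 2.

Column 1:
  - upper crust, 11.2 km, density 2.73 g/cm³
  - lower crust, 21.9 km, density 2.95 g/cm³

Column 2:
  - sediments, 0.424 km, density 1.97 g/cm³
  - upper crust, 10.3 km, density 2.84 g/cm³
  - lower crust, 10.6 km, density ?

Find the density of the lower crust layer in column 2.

Take the compensation level at the base of the deeper column (depth z_c below the surface of column 1) and equate Σ ρ_i t_i down to z_c; mantle fills any gap and the z_c terms cancel.
Column 1: 11.2×2.73 + 21.9×2.95 + (z_c − 33.1)×3.32
Column 2: 1.78×0 + 0.424×1.97 + 10.3×2.84 + 10.6×ρ + (z_c − 1.78 − 21.324)×3.32
The z_c×3.32 term appears on both sides and cancels. Collect the known terms of each column as K = Σ(ρt)_known − 3.32 × (depth of known layers): K_1 = 95.181 − 3.32×33.1 = −14.711; K_2 = 30.08728 − 3.32×(1.78 + 21.324) = −46.618.
Balance: K_1 = K_2 + 10.6×ρ, so ρ = (K_1 − K_2)/10.6 = 31.907/10.6 = 3.01 g/cm³.

3.01 g/cm³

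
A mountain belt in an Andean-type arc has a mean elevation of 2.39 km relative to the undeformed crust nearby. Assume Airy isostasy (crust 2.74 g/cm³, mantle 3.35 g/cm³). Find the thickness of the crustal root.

10.7 km

By Archimedes' principle applied to the lithosphere: the weight of the topography is balanced by the buoyancy of the root, ρ_c h = (ρ_m − ρ_c) r.
r = h · ρ_c / (ρ_m − ρ_c) = 2.39 km × 2.74 / (3.35 − 2.74) = 10.7 km.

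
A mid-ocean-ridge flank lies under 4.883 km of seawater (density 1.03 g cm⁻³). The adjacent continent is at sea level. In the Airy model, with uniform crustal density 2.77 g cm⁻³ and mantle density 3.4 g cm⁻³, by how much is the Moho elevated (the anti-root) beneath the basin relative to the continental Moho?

Equating mass per unit area of the two columns: replacing crust with seawater at the top is compensated by replacing crust with mantle at the base: d (ρ_c − ρ_w) = a (ρ_m − ρ_c).
a = d (ρ_c − ρ_w)/(ρ_m − ρ_c) = 4.883 km × 1.74/0.63 = 13.5 km.

13.5 km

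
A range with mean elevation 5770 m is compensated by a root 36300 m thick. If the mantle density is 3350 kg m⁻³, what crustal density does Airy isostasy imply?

ρ_c h = (ρ_m − ρ_c) r → ρ_c (h + r) = ρ_m r → ρ_c = ρ_m r / (h + r).
ρ_c = 3350 × 36300 m / (5770 m + 36300 m) = 2890 kg m⁻³.

2890 kg m⁻³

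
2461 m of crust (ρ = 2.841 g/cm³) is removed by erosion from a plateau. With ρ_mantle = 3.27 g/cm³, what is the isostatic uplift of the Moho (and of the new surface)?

Unloading: uplift u = e ρ_c/ρ_m = 2461 m × 2.841/3.27 = 2140 m.

2140 m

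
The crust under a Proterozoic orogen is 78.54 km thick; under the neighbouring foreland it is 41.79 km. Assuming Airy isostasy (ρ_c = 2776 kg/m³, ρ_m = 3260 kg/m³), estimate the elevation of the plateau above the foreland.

Excess crust Δ = 78.54 km − 41.79 km = 36.75 km, split between elevation h and root r with h + r = Δ.
Airy balance ρ_c h = (ρ_m − ρ_c) r gives r = h ρ_c/(ρ_m − ρ_c), so h (1 + ρ_c/(ρ_m − ρ_c)) = Δ, i.e. h = Δ (ρ_m − ρ_c)/ρ_m.
h = 36.75 km × 484/3260 = 5.46 km.

5.46 km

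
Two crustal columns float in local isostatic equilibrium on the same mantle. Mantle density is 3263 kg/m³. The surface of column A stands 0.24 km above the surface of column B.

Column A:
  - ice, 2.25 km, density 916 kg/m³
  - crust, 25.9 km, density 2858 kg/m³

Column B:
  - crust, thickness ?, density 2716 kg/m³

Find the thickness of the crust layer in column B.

Take the compensation level at the base of the deeper column (depth z_c below the surface of column A) and equate Σ ρ_i t_i down to z_c; mantle fills any gap and the z_c terms cancel.
Column A: 2.25×916 + 25.9×2858 + (z_c − 28.15)×3263
Column B: 0.24×0 + x×2716 + (z_c − 0.24 − 0 − x)×3263
The z_c×3263 term appears on both sides and cancels. Collect the known terms of each column as K = Σ(ρt)_known − 3263 × (depth of known layers): K_A = 76083.2 − 3263×28.15 = −15770.25; K_B = 0 − 3263×(0.24 + 0) = −783.12.
Balance: K_A = K_B − x×(3263 − 2716), so x = (K_B − K_A)/(3263 − 2716) = 14987.1/547 = 27.4 km.

27.4 km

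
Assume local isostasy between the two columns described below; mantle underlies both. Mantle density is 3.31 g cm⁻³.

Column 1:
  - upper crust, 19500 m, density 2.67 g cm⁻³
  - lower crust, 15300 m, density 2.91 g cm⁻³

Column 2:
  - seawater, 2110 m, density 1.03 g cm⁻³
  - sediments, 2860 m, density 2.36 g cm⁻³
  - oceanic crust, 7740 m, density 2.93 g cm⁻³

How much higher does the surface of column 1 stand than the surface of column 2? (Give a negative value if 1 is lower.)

2460 m

For any compensation level in the mantle, the mantle terms cancel and isostasy reduces to e = (Σt_1 − Σt_2) − (Σ(ρt)_1 − Σ(ρt)_2) / ρ_m.
Σt_1 = 34800 m; Σt_2 = 12710 m; Σ(ρt)_1 = 96588; Σ(ρt)_2 = 31601.1 (in m·g cm⁻³).
e = (34800 − 12710) − (96588 − 31601.1) / 3.31 = 2460 m.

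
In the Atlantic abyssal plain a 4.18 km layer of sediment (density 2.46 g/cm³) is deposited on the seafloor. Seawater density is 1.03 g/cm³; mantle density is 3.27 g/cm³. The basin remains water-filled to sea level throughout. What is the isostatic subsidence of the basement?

2.67 km

Submarine loading: the sediment displaces seawater, and the subsidence is in turn flooded, so s (ρ_m − ρ_w) = t (ρ_sed − ρ_w).
s = 4.18 km × (2.46 − 1.03) / (3.27 − 1.03) = 2.67 km.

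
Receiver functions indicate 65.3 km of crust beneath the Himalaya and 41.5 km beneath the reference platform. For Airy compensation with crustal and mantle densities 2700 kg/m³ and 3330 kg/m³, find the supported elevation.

Excess crust Δ = 65.3 km − 41.5 km = 23.8 km, split between elevation h and root r with h + r = Δ.
Airy balance ρ_c h = (ρ_m − ρ_c) r gives r = h ρ_c/(ρ_m − ρ_c), so h (1 + ρ_c/(ρ_m − ρ_c)) = Δ, i.e. h = Δ (ρ_m − ρ_c)/ρ_m.
h = 23.8 km × 630/3330 = 4.5 km.

4.5 km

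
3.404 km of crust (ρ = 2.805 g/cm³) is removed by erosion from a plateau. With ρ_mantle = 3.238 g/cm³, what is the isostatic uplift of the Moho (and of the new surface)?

2.95 km

Unloading: uplift u = e ρ_c/ρ_m = 3.404 km × 2.805/3.238 = 2.95 km.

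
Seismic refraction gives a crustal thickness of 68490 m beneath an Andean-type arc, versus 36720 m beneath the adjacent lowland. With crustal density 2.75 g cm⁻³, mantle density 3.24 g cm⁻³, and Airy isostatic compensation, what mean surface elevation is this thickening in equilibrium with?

Excess crust Δ = 68490 m − 36720 m = 31770 m, split between elevation h and root r with h + r = Δ.
Airy balance ρ_c h = (ρ_m − ρ_c) r gives r = h ρ_c/(ρ_m − ρ_c), so h (1 + ρ_c/(ρ_m − ρ_c)) = Δ, i.e. h = Δ (ρ_m − ρ_c)/ρ_m.
h = 31770 m × 0.49/3.24 = 4800 m.

4800 m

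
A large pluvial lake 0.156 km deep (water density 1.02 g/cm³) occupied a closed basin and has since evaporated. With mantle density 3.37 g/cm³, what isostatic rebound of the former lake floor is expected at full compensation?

0.0472 km

u = d ρ_w/ρ_m = 0.156 km × 1.02/3.37 = 0.0472 km.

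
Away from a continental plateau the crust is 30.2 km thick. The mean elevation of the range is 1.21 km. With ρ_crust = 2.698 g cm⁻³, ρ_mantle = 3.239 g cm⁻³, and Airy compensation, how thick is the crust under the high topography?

37.4 km

Root depth r = h ρ_c / (ρ_m − ρ_c) = 1.21 km × 2.698 / 0.541 = 6.034 km.
Total thickness = T + h + r = 30.2 km + 1.21 km + 6.034 km = 37.4 km.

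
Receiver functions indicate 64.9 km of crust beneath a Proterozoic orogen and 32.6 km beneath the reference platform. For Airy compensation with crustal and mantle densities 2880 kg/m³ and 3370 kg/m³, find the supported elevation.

Excess crust Δ = 64.9 km − 32.6 km = 32.3 km, split between elevation h and root r with h + r = Δ.
Airy balance ρ_c h = (ρ_m − ρ_c) r gives r = h ρ_c/(ρ_m − ρ_c), so h (1 + ρ_c/(ρ_m − ρ_c)) = Δ, i.e. h = Δ (ρ_m − ρ_c)/ρ_m.
h = 32.3 km × 490/3370 = 4.7 km.

4.7 km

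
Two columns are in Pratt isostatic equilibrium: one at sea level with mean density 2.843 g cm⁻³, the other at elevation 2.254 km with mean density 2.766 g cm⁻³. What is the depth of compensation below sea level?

81 km

ρ_ref D = ρ (D + h) → D (ρ_ref − ρ) = ρ h.
D = ρ h/(ρ_ref − ρ) = 2.766 × 2.254 km/(2.843 − 2.766) = 81 km.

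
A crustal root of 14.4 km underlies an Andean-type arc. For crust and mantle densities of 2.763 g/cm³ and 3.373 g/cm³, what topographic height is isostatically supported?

3.18 km

Equating mass per unit area of the two columns: ρ_c h = (ρ_m − ρ_c) r.
h = r (ρ_m − ρ_c) / ρ_c = 14.4 km × (3.373 − 2.763) / 2.763 = 3.18 km.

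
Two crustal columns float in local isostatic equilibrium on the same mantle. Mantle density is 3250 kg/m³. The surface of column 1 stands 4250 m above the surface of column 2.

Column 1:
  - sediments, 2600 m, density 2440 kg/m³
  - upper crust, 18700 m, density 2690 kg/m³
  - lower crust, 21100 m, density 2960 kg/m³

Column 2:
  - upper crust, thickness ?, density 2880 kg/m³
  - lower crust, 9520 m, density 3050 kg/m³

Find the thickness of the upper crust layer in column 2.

Take the compensation level at the base of the deeper column (depth z_c below the surface of column 1) and equate Σ ρ_i t_i down to z_c; mantle fills any gap and the z_c terms cancel.
Column 1: 2600×2440 + 18700×2690 + 21100×2960 + (z_c − 42400)×3250
Column 2: 4250×0 + x×2880 + 9520×3050 + (z_c − 4250 − 9520 − x)×3250
The z_c×3250 term appears on both sides and cancels. Collect the known terms of each column as K = Σ(ρt)_known − 3250 × (depth of known layers): K_1 = 119103000 − 3250×42400 = −18697000; K_2 = 29036000 − 3250×(4250 + 9520) = −15716500.
Balance: K_1 = K_2 − x×(3250 − 2880), so x = (K_2 − K_1)/(3250 − 2880) = 2980500/370 = 8060 m.

8060 m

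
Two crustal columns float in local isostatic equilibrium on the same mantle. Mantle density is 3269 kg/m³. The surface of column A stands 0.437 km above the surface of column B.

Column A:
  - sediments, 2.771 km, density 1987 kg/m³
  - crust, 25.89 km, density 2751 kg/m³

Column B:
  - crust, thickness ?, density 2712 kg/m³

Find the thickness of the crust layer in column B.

Take the compensation level at the base of the deeper column (depth z_c below the surface of column A) and equate Σ ρ_i t_i down to z_c; mantle fills any gap and the z_c terms cancel.
Column A: 2.771×1987 + 25.89×2751 + (z_c − 28.661)×3269
Column B: 0.437×0 + x×2712 + (z_c − 0.437 − 0 − x)×3269
The z_c×3269 term appears on both sides and cancels. Collect the known terms of each column as K = Σ(ρt)_known − 3269 × (depth of known layers): K_A = 76729.367 − 3269×28.661 = −16963.442; K_B = 0 − 3269×(0.437 + 0) = −1428.553.
Balance: K_A = K_B − x×(3269 − 2712), so x = (K_B − K_A)/(3269 − 2712) = 15534.9/557 = 27.9 km.

27.9 km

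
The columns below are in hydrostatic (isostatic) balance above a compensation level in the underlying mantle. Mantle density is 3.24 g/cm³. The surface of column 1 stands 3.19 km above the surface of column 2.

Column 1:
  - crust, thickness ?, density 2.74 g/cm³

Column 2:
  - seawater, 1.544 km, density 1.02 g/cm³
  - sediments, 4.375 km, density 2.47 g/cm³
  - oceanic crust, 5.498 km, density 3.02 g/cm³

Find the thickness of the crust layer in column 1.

36.7 km

Take the compensation level at the base of the deeper column (depth z_c below the surface of column 1) and equate Σ ρ_i t_i down to z_c; mantle fills any gap and the z_c terms cancel.
Column 1: x×2.74 + (z_c − 0 − x)×3.24
Column 2: 3.19×0 + 1.544×1.02 + 4.375×2.47 + 5.498×3.02 + (z_c − 3.19 − 11.417)×3.24
The z_c×3.24 term appears on both sides and cancels. Collect the known terms of each column as K = Σ(ρt)_known − 3.24 × (depth of known layers): K_1 = 0 − 3.24×0 = 0; K_2 = 28.98509 − 3.24×(3.19 + 11.417) = −18.34159.
Balance: K_1 − x×(3.24 − 2.74) = K_2, so x = (K_1 − K_2)/(3.24 − 2.74) = 18.3416/0.5 = 36.7 km.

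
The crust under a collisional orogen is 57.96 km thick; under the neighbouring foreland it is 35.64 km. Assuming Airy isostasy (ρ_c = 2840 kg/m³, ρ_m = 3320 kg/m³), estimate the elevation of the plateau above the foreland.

3.23 km

Excess crust Δ = 57.96 km − 35.64 km = 22.32 km, split between elevation h and root r with h + r = Δ.
Airy balance ρ_c h = (ρ_m − ρ_c) r gives r = h ρ_c/(ρ_m − ρ_c), so h (1 + ρ_c/(ρ_m − ρ_c)) = Δ, i.e. h = Δ (ρ_m − ρ_c)/ρ_m.
h = 22.32 km × 480/3320 = 3.23 km.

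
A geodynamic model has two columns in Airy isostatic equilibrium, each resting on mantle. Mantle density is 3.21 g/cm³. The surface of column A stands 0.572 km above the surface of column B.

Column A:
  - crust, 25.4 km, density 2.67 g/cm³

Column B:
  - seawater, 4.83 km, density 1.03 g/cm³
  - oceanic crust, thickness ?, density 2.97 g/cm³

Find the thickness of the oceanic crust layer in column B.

5.63 km

Take the compensation level at the base of the deeper column (depth z_c below the surface of column A) and equate Σ ρ_i t_i down to z_c; mantle fills any gap and the z_c terms cancel.
Column A: 25.4×2.67 + (z_c − 25.4)×3.21
Column B: 0.572×0 + 4.83×1.03 + x×2.97 + (z_c − 0.572 − 4.83 − x)×3.21
The z_c×3.21 term appears on both sides and cancels. Collect the known terms of each column as K = Σ(ρt)_known − 3.21 × (depth of known layers): K_A = 67.818 − 3.21×25.4 = −13.716; K_B = 4.9749 − 3.21×(0.572 + 4.83) = −12.36552.
Balance: K_A = K_B − x×(3.21 − 2.97), so x = (K_B − K_A)/(3.21 − 2.97) = 1.35048/0.24 = 5.63 km.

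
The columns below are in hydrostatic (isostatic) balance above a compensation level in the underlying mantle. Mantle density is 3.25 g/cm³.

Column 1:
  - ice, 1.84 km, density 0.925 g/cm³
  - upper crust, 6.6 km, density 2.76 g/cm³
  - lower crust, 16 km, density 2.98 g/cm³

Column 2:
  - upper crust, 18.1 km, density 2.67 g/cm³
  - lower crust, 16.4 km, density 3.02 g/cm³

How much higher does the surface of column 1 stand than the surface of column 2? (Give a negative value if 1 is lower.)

For any compensation level in the mantle, the mantle terms cancel and isostasy reduces to e = (Σt_1 − Σt_2) − (Σ(ρt)_1 − Σ(ρt)_2) / ρ_m.
Σt_1 = 24.44 km; Σt_2 = 34.5 km; Σ(ρt)_1 = 67.598; Σ(ρt)_2 = 97.855 (in km·g/cm³).
e = (24.44 − 34.5) − (67.598 − 97.855) / 3.25 = −0.75 km.

−0.75 km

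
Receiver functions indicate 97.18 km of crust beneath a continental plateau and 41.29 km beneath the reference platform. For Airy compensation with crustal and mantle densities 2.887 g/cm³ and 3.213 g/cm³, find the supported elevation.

5.67 km

Excess crust Δ = 97.18 km − 41.29 km = 55.89 km, split between elevation h and root r with h + r = Δ.
Airy balance ρ_c h = (ρ_m − ρ_c) r gives r = h ρ_c/(ρ_m − ρ_c), so h (1 + ρ_c/(ρ_m − ρ_c)) = Δ, i.e. h = Δ (ρ_m − ρ_c)/ρ_m.
h = 55.89 km × 0.326/3.213 = 5.67 km.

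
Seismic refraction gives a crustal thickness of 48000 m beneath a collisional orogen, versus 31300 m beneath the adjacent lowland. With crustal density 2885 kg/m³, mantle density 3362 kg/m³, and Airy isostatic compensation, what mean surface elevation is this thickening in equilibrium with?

Excess crust Δ = 48000 m − 31300 m = 16700 m, split between elevation h and root r with h + r = Δ.
Airy balance ρ_c h = (ρ_m − ρ_c) r gives r = h ρ_c/(ρ_m − ρ_c), so h (1 + ρ_c/(ρ_m − ρ_c)) = Δ, i.e. h = Δ (ρ_m − ρ_c)/ρ_m.
h = 16700 m × 477/3362 = 2370 m.

2370 m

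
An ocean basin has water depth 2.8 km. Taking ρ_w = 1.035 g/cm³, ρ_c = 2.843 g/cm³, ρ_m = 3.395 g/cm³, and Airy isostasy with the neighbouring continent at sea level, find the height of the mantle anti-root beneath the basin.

By Archimedes' principle applied to the lithosphere: replacing crust with seawater at the top is compensated by replacing crust with mantle at the base: d (ρ_c − ρ_w) = a (ρ_m − ρ_c).
a = d (ρ_c − ρ_w)/(ρ_m − ρ_c) = 2.8 km × 1.808/0.552 = 9.17 km.

9.17 km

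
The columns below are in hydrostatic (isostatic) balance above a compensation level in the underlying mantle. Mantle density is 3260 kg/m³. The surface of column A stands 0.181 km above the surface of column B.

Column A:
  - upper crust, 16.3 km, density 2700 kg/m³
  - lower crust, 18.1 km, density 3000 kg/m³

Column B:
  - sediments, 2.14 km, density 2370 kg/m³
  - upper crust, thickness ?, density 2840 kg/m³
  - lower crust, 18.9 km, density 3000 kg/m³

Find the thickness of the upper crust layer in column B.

15.3 km

Take the compensation level at the base of the deeper column (depth z_c below the surface of column A) and equate Σ ρ_i t_i down to z_c; mantle fills any gap and the z_c terms cancel.
Column A: 16.3×2700 + 18.1×3000 + (z_c − 34.4)×3260
Column B: 0.181×0 + 2.14×2370 + x×2840 + 18.9×3000 + (z_c − 0.181 − 21.04 − x)×3260
The z_c×3260 term appears on both sides and cancels. Collect the known terms of each column as K = Σ(ρt)_known − 3260 × (depth of known layers): K_A = 98310 − 3260×34.4 = −13834; K_B = 61771.8 − 3260×(0.181 + 21.04) = −7408.66.
Balance: K_A = K_B − x×(3260 − 2840), so x = (K_B − K_A)/(3260 − 2840) = 6425.34/420 = 15.3 km.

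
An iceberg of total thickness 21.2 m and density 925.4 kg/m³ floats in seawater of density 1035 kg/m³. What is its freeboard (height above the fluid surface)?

2.24 m

Floating equilibrium: submerged depth d = t ρ_obj/ρ_fluid = 21.2 m × 925.4/1035 = 18.96 m.
Freeboard = t − d = 21.2 m − 18.96 m = 2.24 m.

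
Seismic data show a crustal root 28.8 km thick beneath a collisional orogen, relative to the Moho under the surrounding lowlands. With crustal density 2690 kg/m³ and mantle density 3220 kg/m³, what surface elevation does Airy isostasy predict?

5.67 km

For local isostatic compensation: ρ_c h = (ρ_m − ρ_c) r.
h = r (ρ_m − ρ_c) / ρ_c = 28.8 km × (3220 − 2690) / 2690 = 5.67 km.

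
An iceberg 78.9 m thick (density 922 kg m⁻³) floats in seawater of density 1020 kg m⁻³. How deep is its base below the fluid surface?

71.3 m

Draft d = t ρ_obj/ρ_fluid = 78.9 m × 922/1020 = 71.3 m.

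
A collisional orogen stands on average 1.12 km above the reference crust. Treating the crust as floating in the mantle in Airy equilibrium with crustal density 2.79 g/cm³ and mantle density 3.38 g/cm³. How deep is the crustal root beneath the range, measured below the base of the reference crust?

5.3 km

For local isostatic compensation: the weight of the topography is balanced by the buoyancy of the root, ρ_c h = (ρ_m − ρ_c) r.
r = h · ρ_c / (ρ_m − ρ_c) = 1.12 km × 2.79 / (3.38 − 2.79) = 5.3 km.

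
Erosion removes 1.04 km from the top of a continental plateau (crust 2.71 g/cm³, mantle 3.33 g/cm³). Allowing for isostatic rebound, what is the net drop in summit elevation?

Rebound u = e ρ_c/ρ_m = 1.04 km × 2.71/3.33 = 0.8464 km.
Net surface drop = e − u = 1.04 km − 0.8464 km = e (ρ_m − ρ_c)/ρ_m = 0.194 km.

0.194 km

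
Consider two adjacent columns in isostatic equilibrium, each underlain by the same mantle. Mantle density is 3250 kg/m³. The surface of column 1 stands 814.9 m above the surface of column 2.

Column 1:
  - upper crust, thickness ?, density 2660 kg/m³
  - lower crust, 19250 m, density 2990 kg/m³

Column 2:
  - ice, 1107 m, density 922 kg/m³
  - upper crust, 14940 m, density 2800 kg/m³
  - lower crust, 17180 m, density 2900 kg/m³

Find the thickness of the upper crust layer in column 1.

22000 m

Take the compensation level at the base of the deeper column (depth z_c below the surface of column 1) and equate Σ ρ_i t_i down to z_c; mantle fills any gap and the z_c terms cancel.
Column 1: x×2660 + 19250×2990 + (z_c − 19250 − x)×3250
Column 2: 814.9×0 + 1107×922 + 14940×2800 + 17180×2900 + (z_c − 814.9 − 33227)×3250
The z_c×3250 term appears on both sides and cancels. Collect the known terms of each column as K = Σ(ρt)_known − 3250 × (depth of known layers): K_1 = 57557500 − 3250×19250 = −5005000; K_2 = 92674654 − 3250×(814.9 + 33227) = −17961521.
Balance: K_1 − x×(3250 − 2660) = K_2, so x = (K_1 − K_2)/(3250 − 2660) = 12956500/590 = 22000 m.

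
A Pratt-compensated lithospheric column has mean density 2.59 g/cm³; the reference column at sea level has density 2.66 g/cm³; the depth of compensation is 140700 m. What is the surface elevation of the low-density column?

3800 m

ρ_ref D = ρ (D + h) → h = D (ρ_ref − ρ)/ρ.
h = 140700 m × (2.66 − 2.59)/2.59 = 3800 m.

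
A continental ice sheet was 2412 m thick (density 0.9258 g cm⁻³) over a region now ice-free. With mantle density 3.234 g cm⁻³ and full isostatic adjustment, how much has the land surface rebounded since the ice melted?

690 m

Removing the load lets mantle flow back in; uplift u satisfies ρ_ice t = ρ_m u.
u = t ρ_ice/ρ_m = 2412 m × 0.9258/3.234 = 690 m.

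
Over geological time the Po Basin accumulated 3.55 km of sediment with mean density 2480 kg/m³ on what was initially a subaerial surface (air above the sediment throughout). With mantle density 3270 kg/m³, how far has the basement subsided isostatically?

Subaerial load: s = t ρ_sed / ρ_m = 3.55 km × 2480/3270 = 2.69 km.

2.69 km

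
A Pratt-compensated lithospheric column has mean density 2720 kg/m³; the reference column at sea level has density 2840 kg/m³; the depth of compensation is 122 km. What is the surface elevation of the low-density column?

ρ_ref D = ρ (D + h) → h = D (ρ_ref − ρ)/ρ.
h = 122 km × (2840 − 2720)/2720 = 5.38 km.

5.38 km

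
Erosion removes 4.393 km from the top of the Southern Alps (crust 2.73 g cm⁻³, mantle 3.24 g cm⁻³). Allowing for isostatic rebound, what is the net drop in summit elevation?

Rebound u = e ρ_c/ρ_m = 4.393 km × 2.73/3.24 = 3.702 km.
Net surface drop = e − u = 4.393 km − 3.702 km = e (ρ_m − ρ_c)/ρ_m = 0.691 km.

0.691 km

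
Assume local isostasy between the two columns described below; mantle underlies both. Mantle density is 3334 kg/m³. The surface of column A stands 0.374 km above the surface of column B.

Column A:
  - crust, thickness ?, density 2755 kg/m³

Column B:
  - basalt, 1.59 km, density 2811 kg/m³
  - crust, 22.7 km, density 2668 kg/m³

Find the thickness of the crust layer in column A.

Take the compensation level at the base of the deeper column (depth z_c below the surface of column A) and equate Σ ρ_i t_i down to z_c; mantle fills any gap and the z_c terms cancel.
Column A: x×2755 + (z_c − 0 − x)×3334
Column B: 0.374×0 + 1.59×2811 + 22.7×2668 + (z_c − 0.374 − 24.29)×3334
The z_c×3334 term appears on both sides and cancels. Collect the known terms of each column as K = Σ(ρt)_known − 3334 × (depth of known layers): K_A = 0 − 3334×0 = 0; K_B = 65033.09 − 3334×(0.374 + 24.29) = −17196.686.
Balance: K_A − x×(3334 − 2755) = K_B, so x = (K_A − K_B)/(3334 − 2755) = 17196.7/579 = 29.7 km.

29.7 km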